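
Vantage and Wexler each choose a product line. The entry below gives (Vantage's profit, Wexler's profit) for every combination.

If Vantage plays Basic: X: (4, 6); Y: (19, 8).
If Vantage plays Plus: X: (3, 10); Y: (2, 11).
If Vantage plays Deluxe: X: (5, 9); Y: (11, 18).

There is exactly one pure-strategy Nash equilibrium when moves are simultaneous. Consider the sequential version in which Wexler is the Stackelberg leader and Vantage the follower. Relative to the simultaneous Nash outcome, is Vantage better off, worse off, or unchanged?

worse off

Work backward from Vantage's decision.
- X → Vantage plays Deluxe (best of 4, 3, 5); Wexler gets 9.
- Y → Vantage plays Basic (best of 19, 2, 11); Wexler gets 8.
Among 9, 8, the best is 9 at X. Subgame-perfect outcome: (Deluxe, X) with payoffs (5, 9).
Now find the simultaneous Nash equilibrium.
Vantage's best replies: X→Deluxe; Y→Basic.
Wexler's best replies: Basic→Y; Plus→Y; Deluxe→Y.
The unique mutual best reply is (Basic, Y), giving (19, 8).
Vantage earns 5 sequentially versus 19 at the Nash outcome: worse off.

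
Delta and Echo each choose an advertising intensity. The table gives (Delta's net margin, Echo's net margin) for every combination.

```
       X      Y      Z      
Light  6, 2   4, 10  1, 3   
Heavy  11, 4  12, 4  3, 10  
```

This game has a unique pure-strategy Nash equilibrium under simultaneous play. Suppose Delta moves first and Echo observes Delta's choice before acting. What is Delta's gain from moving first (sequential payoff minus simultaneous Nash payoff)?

1

Backward induction with Delta moving first.
- Light: BR = Y, leader payoff 4.
- Heavy: BR = Z, leader payoff 3.
Maximizing over 4, 3, Delta chooses Light. Subgame-perfect outcome: (Light, Y) with payoffs (4, 10).
Under simultaneous play:
Delta's best replies: X→Heavy; Y→Heavy; Z→Heavy.
Echo's best replies: Light→Y; Heavy→Z.
Only (Heavy, Z) has each player best-responding; Nash payoffs (3, 10).
Delta's commitment gain: 4 − 3 = 1.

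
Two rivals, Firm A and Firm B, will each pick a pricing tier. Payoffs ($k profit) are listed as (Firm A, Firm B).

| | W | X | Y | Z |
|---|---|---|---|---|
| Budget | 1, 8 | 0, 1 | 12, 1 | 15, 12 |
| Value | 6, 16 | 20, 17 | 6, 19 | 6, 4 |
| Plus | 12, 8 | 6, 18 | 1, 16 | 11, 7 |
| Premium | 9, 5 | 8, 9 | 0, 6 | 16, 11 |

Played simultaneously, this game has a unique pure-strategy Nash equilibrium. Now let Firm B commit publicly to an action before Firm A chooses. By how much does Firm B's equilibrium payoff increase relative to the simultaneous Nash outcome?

6

Work backward from Firm A's decision.
- W: BR = Plus, leader payoff 8.
- X: BR = Value, leader payoff 17.
- Y: BR = Budget, leader payoff 1.
- Z: BR = Premium, leader payoff 11.
Maximizing over 8, 17, 1, 11, Firm B chooses X. Subgame-perfect outcome: (Value, X) with payoffs (20, 17).
Under simultaneous play:
Firm A's best replies: W→Plus; X→Value; Y→Budget; Z→Premium.
Firm B's best replies: Budget→Z; Value→Y; Plus→X; Premium→Z.
The unique mutual best reply is (Premium, Z), giving (16, 11).
Firm B's commitment gain: 17 − 11 = 6.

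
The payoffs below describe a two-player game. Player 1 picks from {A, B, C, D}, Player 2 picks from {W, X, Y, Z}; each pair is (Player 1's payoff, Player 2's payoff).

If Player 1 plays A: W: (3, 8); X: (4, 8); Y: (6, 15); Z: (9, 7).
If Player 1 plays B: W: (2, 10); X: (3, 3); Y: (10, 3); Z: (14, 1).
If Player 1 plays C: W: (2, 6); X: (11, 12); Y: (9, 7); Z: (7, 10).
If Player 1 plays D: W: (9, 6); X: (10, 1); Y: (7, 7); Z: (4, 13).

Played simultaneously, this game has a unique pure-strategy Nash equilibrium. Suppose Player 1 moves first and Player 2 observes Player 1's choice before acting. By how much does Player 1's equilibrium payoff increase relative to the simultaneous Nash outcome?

0

Work backward from Player 2's decision.
- A: Player 2 compares 8, 8, 15, 7 and picks Y; Player 1 would get 6.
- B: Player 2 compares 10, 3, 3, 1 and picks W; Player 1 would get 2.
- C: Player 2 compares 6, 12, 7, 10 and picks X; Player 1 would get 11.
- D: Player 2 compares 6, 1, 7, 13 and picks Z; Player 1 would get 4.
Player 1's induced payoffs are 6, 2, 11, 4, so Player 1 commits to C. Subgame-perfect outcome: (C, X) with payoffs (11, 12).
Under simultaneous play:
Player 1's best replies: W→D; X→C; Y→B; Z→B.
Player 2's best replies: A→Y; B→W; C→X; D→Z.
Only (C, X) has each player best-responding; Nash payoffs (11, 12).
Player 1's commitment gain: 11 − 11 = 0.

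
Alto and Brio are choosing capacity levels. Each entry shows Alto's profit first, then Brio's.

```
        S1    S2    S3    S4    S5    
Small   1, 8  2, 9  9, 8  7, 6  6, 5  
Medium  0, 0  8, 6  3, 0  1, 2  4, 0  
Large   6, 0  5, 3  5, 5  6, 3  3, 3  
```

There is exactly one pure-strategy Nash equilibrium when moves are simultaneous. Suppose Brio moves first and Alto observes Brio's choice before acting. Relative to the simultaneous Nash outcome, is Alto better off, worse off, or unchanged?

Alto best-responds to each possible Brio move:
- S1: BR = Large, leader payoff 0.
- S2: BR = Medium, leader payoff 6.
- S3: BR = Small, leader payoff 8.
- S4: BR = Small, leader payoff 6.
- S5: BR = Small, leader payoff 5.
Among 0, 6, 8, 6, 5, the best is 8 at S3. Subgame-perfect outcome: (Small, S3) with payoffs (9, 8).
Under simultaneous play:
Alto's best replies: S1→Large; S2→Medium; S3→Small; S4→Small; S5→Small.
Brio's best replies: Small→S2; Medium→S2; Large→S3.
Only (Medium, S2) has each player best-responding; Nash payoffs (8, 6).
Alto earns 9 sequentially versus 8 at the Nash outcome: better off.

better off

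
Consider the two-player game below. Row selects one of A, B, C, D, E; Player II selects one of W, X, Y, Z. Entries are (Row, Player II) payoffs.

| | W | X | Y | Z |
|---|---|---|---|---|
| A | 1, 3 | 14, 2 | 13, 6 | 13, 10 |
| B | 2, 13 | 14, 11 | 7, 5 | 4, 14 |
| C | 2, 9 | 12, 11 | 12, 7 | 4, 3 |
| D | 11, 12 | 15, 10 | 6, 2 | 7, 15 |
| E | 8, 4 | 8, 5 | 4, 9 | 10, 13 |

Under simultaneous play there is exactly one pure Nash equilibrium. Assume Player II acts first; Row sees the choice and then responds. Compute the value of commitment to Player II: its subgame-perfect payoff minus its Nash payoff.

2

Solve by backward induction (Player II leads).
- W: Row compares 1, 2, 2, 11, 8 and picks D; Player II would get 12.
- X: Row compares 14, 14, 12, 15, 8 and picks D; Player II would get 10.
- Y: Row compares 13, 7, 12, 6, 4 and picks A; Player II would get 6.
- Z: Row compares 13, 4, 4, 7, 10 and picks A; Player II would get 10.
Player II's induced payoffs are 12, 10, 6, 10, so Player II commits to W. Subgame-perfect outcome: (D, W) with payoffs (11, 12).
For the simultaneous game, intersect best replies.
Row's best replies: W→D; X→D; Y→A; Z→A.
Player II's best replies: A→Z; B→Z; C→X; D→Z; E→Z.
The unique mutual best reply is (A, Z), giving (13, 10).
Player II's commitment gain: 12 − 10 = 2.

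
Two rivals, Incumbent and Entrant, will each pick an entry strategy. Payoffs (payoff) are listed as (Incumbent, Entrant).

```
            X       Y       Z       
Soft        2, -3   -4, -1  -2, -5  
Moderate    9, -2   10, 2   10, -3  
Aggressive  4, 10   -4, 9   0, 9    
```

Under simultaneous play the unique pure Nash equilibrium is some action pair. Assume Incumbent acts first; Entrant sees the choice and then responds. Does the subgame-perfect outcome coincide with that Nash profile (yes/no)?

Solve by backward induction (Incumbent leads).
- Soft → Entrant plays Y (best of -3, -1, -5); Incumbent gets -4.
- Moderate → Entrant plays Y (best of -2, 2, -3); Incumbent gets 10.
- Aggressive → Entrant plays X (best of 10, 9, 9); Incumbent gets 4.
Maximizing over -4, 10, 4, Incumbent chooses Moderate. Subgame-perfect outcome: (Moderate, Y) with payoffs (10, 2).
Under simultaneous play:
Incumbent's best replies: X→Moderate; Y→Moderate; Z→Moderate.
Entrant's best replies: Soft→Y; Moderate→Y; Aggressive→X.
The unique mutual best reply is (Moderate, Y), giving (10, 2).
Sequential outcome (Moderate, Y) coincides with the Nash profile (Moderate, Y).

yes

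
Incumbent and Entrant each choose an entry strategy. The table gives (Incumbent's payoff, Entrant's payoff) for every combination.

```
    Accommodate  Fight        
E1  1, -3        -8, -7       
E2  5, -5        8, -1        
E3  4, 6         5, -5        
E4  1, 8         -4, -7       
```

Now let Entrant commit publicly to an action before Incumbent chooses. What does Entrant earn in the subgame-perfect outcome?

Solve by backward induction (Entrant leads).
- Accommodate: BR = E2, leader payoff -5.
- Fight: BR = E2, leader payoff -1.
Maximizing over -5, -1, Entrant chooses Fight. Subgame-perfect outcome: (E2, Fight) with payoffs (8, -1).

-1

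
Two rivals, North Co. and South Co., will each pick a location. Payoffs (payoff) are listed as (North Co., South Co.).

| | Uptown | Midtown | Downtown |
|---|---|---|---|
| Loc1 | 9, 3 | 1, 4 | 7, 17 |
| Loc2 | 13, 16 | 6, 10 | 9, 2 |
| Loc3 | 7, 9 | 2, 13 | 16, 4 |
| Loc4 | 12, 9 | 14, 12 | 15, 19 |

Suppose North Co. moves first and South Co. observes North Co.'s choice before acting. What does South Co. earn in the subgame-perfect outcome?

19

Work backward from South Co.'s decision.
- Loc1 → South Co. plays Downtown (best of 3, 4, 17); North Co. gets 7.
- Loc2 → South Co. plays Uptown (best of 16, 10, 2); North Co. gets 13.
- Loc3 → South Co. plays Midtown (best of 9, 13, 4); North Co. gets 2.
- Loc4 → South Co. plays Downtown (best of 9, 12, 19); North Co. gets 15.
Among 7, 13, 2, 15, the best is 15 at Loc4. Subgame-perfect outcome: (Loc4, Downtown) with payoffs (15, 19).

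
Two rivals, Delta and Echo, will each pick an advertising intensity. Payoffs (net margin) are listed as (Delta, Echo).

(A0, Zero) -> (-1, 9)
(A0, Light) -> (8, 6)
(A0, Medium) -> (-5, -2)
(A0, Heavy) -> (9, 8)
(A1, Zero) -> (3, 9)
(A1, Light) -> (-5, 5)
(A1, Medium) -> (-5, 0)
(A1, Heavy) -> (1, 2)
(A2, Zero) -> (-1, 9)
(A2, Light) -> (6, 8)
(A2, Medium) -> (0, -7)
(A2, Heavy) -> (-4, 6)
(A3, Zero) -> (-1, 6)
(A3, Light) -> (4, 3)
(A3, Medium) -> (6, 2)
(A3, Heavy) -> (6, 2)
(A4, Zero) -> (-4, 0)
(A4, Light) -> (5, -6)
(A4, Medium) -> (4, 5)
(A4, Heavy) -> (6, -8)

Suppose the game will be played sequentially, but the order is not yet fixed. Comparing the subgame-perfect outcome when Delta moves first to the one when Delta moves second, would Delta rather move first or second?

first

If Delta leads: Echo's best replies are A0→Zero, A1→Zero, A2→Zero, A3→Zero, A4→Medium; Delta's induced payoffs -1, 3, -1, -1, 4; outcome (A4, Medium), payoffs (4, 5).
If Echo leads: Delta's best replies are Zero→A1, Light→A0, Medium→A3, Heavy→A0; Echo's induced payoffs 9, 6, 2, 8; outcome (A1, Zero), payoffs (3, 9).
Delta gets 4 moving first and 3 moving second, so Delta prefers to move first.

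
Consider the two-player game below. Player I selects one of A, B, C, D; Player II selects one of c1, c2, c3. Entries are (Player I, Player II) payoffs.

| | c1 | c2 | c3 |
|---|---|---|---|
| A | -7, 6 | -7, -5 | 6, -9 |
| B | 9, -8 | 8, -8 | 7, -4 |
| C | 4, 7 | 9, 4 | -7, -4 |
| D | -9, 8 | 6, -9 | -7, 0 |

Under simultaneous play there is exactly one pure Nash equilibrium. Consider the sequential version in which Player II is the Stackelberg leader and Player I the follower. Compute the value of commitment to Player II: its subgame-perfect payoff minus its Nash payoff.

8

Player I best-responds to each possible Player II move:
- c1 → Player I plays B (best of -7, 9, 4, -9); Player II gets -8.
- c2 → Player I plays C (best of -7, 8, 9, 6); Player II gets 4.
- c3 → Player I plays B (best of 6, 7, -7, -7); Player II gets -4.
Among -8, 4, -4, the best is 4 at c2. Subgame-perfect outcome: (C, c2) with payoffs (9, 4).
Under simultaneous play:
Player I's best replies: c1→B; c2→C; c3→B.
Player II's best replies: A→c1; B→c3; C→c1; D→c1.
Only (B, c3) has each player best-responding; Nash payoffs (7, -4).
Player II's commitment gain: 4 − -4 = 8.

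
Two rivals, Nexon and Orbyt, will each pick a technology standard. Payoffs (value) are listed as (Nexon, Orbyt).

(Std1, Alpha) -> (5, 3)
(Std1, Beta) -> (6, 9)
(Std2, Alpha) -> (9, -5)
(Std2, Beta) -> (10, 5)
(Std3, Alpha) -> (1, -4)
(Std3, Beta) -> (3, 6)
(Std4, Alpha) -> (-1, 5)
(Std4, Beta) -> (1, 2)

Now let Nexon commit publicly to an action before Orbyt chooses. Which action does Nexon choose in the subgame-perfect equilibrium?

Work backward from Orbyt's decision.
- Std1: BR = Beta, leader payoff 6.
- Std2: BR = Beta, leader payoff 10.
- Std3: BR = Beta, leader payoff 3.
- Std4: BR = Alpha, leader payoff -1.
Nexon's induced payoffs are 6, 10, 3, -1, so Nexon commits to Std2. Subgame-perfect outcome: (Std2, Beta) with payoffs (10, 5).

Std2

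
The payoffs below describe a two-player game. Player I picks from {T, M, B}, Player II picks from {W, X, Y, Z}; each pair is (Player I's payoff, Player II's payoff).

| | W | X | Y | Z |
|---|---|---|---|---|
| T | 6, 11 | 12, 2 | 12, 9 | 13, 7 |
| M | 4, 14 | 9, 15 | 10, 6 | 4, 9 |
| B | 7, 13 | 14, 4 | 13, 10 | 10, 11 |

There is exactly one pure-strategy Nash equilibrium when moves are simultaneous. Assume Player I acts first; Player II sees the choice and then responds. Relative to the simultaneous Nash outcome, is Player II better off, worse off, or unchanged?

Work backward from Player II's decision.
- T: BR = W, leader payoff 6.
- M: BR = X, leader payoff 9.
- B: BR = W, leader payoff 7.
Among 6, 9, 7, the best is 9 at M. Subgame-perfect outcome: (M, X) with payoffs (9, 15).
For the simultaneous game, intersect best replies.
Player I's best replies: W→B; X→B; Y→B; Z→T.
Player II's best replies: T→W; M→X; B→W.
Only (B, W) has each player best-responding; Nash payoffs (7, 13).
Player II earns 15 sequentially versus 13 at the Nash outcome: better off.

better off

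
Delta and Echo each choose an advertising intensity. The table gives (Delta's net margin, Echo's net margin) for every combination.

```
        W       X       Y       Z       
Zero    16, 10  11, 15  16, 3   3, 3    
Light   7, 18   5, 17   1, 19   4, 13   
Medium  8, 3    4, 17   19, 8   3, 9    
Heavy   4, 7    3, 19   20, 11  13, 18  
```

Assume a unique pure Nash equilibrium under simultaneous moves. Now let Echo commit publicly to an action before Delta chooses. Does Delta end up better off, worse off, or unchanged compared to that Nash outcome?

better off

Work backward from Delta's decision.
- W: Delta compares 16, 7, 8, 4 and picks Zero; Echo would get 10.
- X: Delta compares 11, 5, 4, 3 and picks Zero; Echo would get 15.
- Y: Delta compares 16, 1, 19, 20 and picks Heavy; Echo would get 11.
- Z: Delta compares 3, 4, 3, 13 and picks Heavy; Echo would get 18.
Among 10, 15, 11, 18, the best is 18 at Z. Subgame-perfect outcome: (Heavy, Z) with payoffs (13, 18).
Now find the simultaneous Nash equilibrium.
Delta's best replies: W→Zero; X→Zero; Y→Heavy; Z→Heavy.
Echo's best replies: Zero→X; Light→Y; Medium→X; Heavy→X.
Only (Zero, X) has each player best-responding; Nash payoffs (11, 15).
Delta earns 13 sequentially versus 11 at the Nash outcome: better off.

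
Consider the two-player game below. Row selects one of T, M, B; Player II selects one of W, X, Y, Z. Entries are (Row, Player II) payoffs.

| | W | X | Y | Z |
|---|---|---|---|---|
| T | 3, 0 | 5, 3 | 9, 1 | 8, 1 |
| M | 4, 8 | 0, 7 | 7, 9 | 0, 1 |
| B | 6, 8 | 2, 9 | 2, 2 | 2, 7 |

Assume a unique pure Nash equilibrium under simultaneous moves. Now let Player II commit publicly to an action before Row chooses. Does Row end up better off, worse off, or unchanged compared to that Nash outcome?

better off

Work backward from Row's decision.
- W → Row plays B (best of 3, 4, 6); Player II gets 8.
- X → Row plays T (best of 5, 0, 2); Player II gets 3.
- Y → Row plays T (best of 9, 7, 2); Player II gets 1.
- Z → Row plays T (best of 8, 0, 2); Player II gets 1.
Among 8, 3, 1, 1, the best is 8 at W. Subgame-perfect outcome: (B, W) with payoffs (6, 8).
Now find the simultaneous Nash equilibrium.
Row's best replies: W→B; X→T; Y→T; Z→T.
Player II's best replies: T→X; M→Y; B→X.
The unique mutual best reply is (T, X), giving (5, 3).
Row earns 6 sequentially versus 5 at the Nash outcome: better off.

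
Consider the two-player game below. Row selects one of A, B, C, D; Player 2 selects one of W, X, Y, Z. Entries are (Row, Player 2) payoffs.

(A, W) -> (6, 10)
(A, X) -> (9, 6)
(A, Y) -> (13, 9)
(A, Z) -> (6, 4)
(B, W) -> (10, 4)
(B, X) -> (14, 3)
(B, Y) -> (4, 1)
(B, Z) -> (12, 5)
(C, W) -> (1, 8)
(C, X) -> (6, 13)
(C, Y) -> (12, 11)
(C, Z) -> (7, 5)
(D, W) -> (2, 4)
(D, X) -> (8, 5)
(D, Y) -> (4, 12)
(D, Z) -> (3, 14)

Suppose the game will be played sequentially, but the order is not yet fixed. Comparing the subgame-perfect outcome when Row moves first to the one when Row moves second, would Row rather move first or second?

second

If Row leads: Player 2's best replies are A→W, B→Z, C→X, D→Z; Row's induced payoffs 6, 12, 6, 3; outcome (B, Z), payoffs (12, 5).
If Player 2 leads: Row's best replies are W→B, X→B, Y→A, Z→B; Player 2's induced payoffs 4, 3, 9, 5; outcome (A, Y), payoffs (13, 9).
Row gets 12 moving first and 13 moving second, so Row prefers to move second.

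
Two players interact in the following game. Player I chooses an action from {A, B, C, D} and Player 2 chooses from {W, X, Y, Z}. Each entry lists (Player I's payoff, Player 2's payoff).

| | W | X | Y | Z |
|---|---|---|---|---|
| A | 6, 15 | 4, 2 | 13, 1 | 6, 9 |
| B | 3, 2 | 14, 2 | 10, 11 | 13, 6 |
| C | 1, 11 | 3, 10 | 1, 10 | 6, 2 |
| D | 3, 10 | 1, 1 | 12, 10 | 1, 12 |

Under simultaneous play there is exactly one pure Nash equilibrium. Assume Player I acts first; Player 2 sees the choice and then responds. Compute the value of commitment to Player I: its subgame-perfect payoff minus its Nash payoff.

4

Work backward from Player 2's decision.
- A: Player 2 compares 15, 2, 1, 9 and picks W; Player I would get 6.
- B: Player 2 compares 2, 2, 11, 6 and picks Y; Player I would get 10.
- C: Player 2 compares 11, 10, 10, 2 and picks W; Player I would get 1.
- D: Player 2 compares 10, 1, 10, 12 and picks Z; Player I would get 1.
Among 6, 10, 1, 1, the best is 10 at B. Subgame-perfect outcome: (B, Y) with payoffs (10, 11).
Now find the simultaneous Nash equilibrium.
Player I's best replies: W→A; X→B; Y→A; Z→B.
Player 2's best replies: A→W; B→Y; C→W; D→Z.
The unique mutual best reply is (A, W), giving (6, 15).
Player I's commitment gain: 10 − 6 = 4.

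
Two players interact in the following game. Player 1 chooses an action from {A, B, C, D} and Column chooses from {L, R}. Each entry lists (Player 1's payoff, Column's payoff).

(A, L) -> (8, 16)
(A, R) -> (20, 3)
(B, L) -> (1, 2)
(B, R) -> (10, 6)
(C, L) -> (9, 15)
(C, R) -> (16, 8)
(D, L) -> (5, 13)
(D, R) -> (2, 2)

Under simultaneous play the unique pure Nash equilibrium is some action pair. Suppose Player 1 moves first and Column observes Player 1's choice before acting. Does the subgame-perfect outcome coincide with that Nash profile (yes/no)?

Work backward from Column's decision.
- A: BR = L, leader payoff 8.
- B: BR = R, leader payoff 10.
- C: BR = L, leader payoff 9.
- D: BR = L, leader payoff 5.
Among 8, 10, 9, 5, the best is 10 at B. Subgame-perfect outcome: (B, R) with payoffs (10, 6).
For the simultaneous game, intersect best replies.
Player 1's best replies: L→C; R→A.
Column's best replies: A→L; B→R; C→L; D→L.
Only (C, L) has each player best-responding; Nash payoffs (9, 15).
Sequential outcome (B, R) differs from the Nash profile (C, L).

no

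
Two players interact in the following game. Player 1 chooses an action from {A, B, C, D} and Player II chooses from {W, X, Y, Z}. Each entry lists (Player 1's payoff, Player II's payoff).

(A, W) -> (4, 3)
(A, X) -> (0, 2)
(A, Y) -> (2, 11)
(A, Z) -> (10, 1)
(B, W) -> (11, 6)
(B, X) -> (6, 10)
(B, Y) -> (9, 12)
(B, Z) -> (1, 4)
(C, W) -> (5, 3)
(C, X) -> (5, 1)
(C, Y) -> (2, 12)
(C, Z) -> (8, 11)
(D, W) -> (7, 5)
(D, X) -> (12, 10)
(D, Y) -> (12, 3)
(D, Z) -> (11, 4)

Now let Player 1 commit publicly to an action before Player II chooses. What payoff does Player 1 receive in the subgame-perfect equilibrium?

Work backward from Player II's decision.
- A → Player II plays Y (best of 3, 2, 11, 1); Player 1 gets 2.
- B → Player II plays Y (best of 6, 10, 12, 4); Player 1 gets 9.
- C → Player II plays Y (best of 3, 1, 12, 11); Player 1 gets 2.
- D → Player II plays X (best of 5, 10, 3, 4); Player 1 gets 12.
Among 2, 9, 2, 12, the best is 12 at D. Subgame-perfect outcome: (D, X) with payoffs (12, 10).

12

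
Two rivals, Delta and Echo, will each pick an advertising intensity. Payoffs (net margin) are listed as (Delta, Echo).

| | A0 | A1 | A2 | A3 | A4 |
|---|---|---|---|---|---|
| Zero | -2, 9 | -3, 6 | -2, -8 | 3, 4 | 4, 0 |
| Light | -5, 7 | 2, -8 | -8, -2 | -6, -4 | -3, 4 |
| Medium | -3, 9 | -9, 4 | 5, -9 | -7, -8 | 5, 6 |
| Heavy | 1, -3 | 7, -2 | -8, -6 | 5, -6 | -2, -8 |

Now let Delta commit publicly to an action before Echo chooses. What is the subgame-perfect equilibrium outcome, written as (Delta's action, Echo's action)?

(Heavy, A1)

Backward induction with Delta moving first.
- Zero: Echo compares 9, 6, -8, 4, 0 and picks A0; Delta would get -2.
- Light: Echo compares 7, -8, -2, -4, 4 and picks A0; Delta would get -5.
- Medium: Echo compares 9, 4, -9, -8, 6 and picks A0; Delta would get -3.
- Heavy: Echo compares -3, -2, -6, -6, -8 and picks A1; Delta would get 7.
Delta's induced payoffs are -2, -5, -3, 7, so Delta commits to Heavy. Subgame-perfect outcome: (Heavy, A1) with payoffs (7, -2).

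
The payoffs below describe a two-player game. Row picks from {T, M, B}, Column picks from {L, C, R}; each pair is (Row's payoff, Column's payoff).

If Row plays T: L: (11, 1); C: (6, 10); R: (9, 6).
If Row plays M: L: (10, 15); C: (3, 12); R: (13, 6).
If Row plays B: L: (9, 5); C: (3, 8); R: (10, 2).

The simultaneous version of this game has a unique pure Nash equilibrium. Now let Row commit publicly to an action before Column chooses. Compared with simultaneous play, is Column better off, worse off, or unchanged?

Column best-responds to each possible Row move:
- T → Column plays C (best of 1, 10, 6); Row gets 6.
- M → Column plays L (best of 15, 12, 6); Row gets 10.
- B → Column plays C (best of 5, 8, 2); Row gets 3.
Maximizing over 6, 10, 3, Row chooses M. Subgame-perfect outcome: (M, L) with payoffs (10, 15).
For the simultaneous game, intersect best replies.
Row's best replies: L→T; C→T; R→M.
Column's best replies: T→C; M→L; B→C.
The unique mutual best reply is (T, C), giving (6, 10).
Column earns 15 sequentially versus 10 at the Nash outcome: better off.

better off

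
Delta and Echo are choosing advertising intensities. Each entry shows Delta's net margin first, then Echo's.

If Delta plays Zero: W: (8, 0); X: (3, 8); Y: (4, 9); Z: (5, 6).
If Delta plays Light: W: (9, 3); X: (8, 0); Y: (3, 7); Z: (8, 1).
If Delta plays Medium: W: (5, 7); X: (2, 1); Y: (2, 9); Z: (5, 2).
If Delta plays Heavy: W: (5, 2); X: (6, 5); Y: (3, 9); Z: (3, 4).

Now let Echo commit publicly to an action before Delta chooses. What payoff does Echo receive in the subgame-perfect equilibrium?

9

Work backward from Delta's decision.
- W: BR = Light, leader payoff 3.
- X: BR = Light, leader payoff 0.
- Y: BR = Zero, leader payoff 9.
- Z: BR = Light, leader payoff 1.
Among 3, 0, 9, 1, the best is 9 at Y. Subgame-perfect outcome: (Zero, Y) with payoffs (4, 9).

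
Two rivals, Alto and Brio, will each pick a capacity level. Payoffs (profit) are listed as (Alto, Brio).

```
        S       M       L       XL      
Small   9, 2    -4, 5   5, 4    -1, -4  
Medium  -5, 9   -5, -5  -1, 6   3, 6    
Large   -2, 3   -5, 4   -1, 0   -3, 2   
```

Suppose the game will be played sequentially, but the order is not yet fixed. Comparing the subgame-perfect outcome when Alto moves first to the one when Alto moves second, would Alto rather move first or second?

If Alto leads: Brio's best replies are Small→M, Medium→S, Large→M; Alto's induced payoffs -4, -5, -5; outcome (Small, M), payoffs (-4, 5).
If Brio leads: Alto's best replies are S→Small, M→Small, L→Small, XL→Medium; Brio's induced payoffs 2, 5, 4, 6; outcome (Medium, XL), payoffs (3, 6).
Alto gets -4 moving first and 3 moving second, so Alto prefers to move second.

second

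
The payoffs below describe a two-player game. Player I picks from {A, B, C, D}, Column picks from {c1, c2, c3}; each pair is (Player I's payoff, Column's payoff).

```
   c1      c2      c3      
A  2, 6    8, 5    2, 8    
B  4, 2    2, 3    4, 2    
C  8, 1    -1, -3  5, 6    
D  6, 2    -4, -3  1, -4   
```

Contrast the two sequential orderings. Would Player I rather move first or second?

first

If Player I leads: Column's best replies are A→c3, B→c2, C→c3, D→c1; Player I's induced payoffs 2, 2, 5, 6; outcome (D, c1), payoffs (6, 2).
If Column leads: Player I's best replies are c1→C, c2→A, c3→C; Column's induced payoffs 1, 5, 6; outcome (C, c3), payoffs (5, 6).
Player I gets 6 moving first and 5 moving second, so Player I prefers to move first.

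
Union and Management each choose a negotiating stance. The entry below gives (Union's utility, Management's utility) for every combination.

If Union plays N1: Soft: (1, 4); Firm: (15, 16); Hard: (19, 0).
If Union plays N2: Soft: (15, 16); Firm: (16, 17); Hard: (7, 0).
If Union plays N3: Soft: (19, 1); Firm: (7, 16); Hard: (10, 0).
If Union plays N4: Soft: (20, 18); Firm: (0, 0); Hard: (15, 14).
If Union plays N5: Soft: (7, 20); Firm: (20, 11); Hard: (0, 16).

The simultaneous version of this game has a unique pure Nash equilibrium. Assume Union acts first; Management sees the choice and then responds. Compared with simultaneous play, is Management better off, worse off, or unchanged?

unchanged

Backward induction with Union moving first.
- N1: BR = Firm, leader payoff 15.
- N2: BR = Firm, leader payoff 16.
- N3: BR = Firm, leader payoff 7.
- N4: BR = Soft, leader payoff 20.
- N5: BR = Soft, leader payoff 7.
Maximizing over 15, 16, 7, 20, 7, Union chooses N4. Subgame-perfect outcome: (N4, Soft) with payoffs (20, 18).
Under simultaneous play:
Union's best replies: Soft→N4; Firm→N5; Hard→N1.
Management's best replies: N1→Firm; N2→Firm; N3→Firm; N4→Soft; N5→Soft.
The unique mutual best reply is (N4, Soft), giving (20, 18).
Management earns 18 sequentially versus 18 at the Nash outcome: unchanged.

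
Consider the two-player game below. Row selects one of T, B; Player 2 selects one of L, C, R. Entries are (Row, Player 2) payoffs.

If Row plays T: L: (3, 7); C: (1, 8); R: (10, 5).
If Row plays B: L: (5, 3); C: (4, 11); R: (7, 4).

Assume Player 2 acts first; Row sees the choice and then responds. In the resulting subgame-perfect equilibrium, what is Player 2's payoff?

11

Backward induction with Player 2 moving first.
- L → Row plays B (best of 3, 5); Player 2 gets 3.
- C → Row plays B (best of 1, 4); Player 2 gets 11.
- R → Row plays T (best of 10, 7); Player 2 gets 5.
Among 3, 11, 5, the best is 11 at C. Subgame-perfect outcome: (B, C) with payoffs (4, 11).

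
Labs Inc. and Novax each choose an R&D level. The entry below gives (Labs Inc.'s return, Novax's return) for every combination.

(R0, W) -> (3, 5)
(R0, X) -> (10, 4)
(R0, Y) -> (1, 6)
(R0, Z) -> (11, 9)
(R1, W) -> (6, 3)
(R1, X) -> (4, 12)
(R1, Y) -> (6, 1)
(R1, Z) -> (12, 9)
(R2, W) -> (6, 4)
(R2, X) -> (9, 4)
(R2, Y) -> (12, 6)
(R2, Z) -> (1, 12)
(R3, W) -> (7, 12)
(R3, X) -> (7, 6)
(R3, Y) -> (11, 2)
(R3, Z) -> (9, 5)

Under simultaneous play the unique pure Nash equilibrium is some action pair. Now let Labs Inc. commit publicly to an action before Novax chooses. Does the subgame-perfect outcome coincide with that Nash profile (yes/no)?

Novax best-responds to each possible Labs Inc. move:
- R0: Novax compares 5, 4, 6, 9 and picks Z; Labs Inc. would get 11.
- R1: Novax compares 3, 12, 1, 9 and picks X; Labs Inc. would get 4.
- R2: Novax compares 4, 4, 6, 12 and picks Z; Labs Inc. would get 1.
- R3: Novax compares 12, 6, 2, 5 and picks W; Labs Inc. would get 7.
Among 11, 4, 1, 7, the best is 11 at R0. Subgame-perfect outcome: (R0, Z) with payoffs (11, 9).
Under simultaneous play:
Labs Inc.'s best replies: W→R3; X→R0; Y→R2; Z→R1.
Novax's best replies: R0→Z; R1→X; R2→Z; R3→W.
The unique mutual best reply is (R3, W), giving (7, 12).
Sequential outcome (R0, Z) differs from the Nash profile (R3, W).

no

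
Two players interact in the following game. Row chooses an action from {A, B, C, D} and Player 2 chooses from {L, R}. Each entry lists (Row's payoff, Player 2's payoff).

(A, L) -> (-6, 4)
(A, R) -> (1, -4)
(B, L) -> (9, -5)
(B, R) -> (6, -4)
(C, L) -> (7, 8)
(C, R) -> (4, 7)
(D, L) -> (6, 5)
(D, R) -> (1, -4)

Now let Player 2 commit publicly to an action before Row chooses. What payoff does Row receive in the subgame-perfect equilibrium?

Row best-responds to each possible Player 2 move:
- L → Row plays B (best of -6, 9, 7, 6); Player 2 gets -5.
- R → Row plays B (best of 1, 6, 4, 1); Player 2 gets -4.
Maximizing over -5, -4, Player 2 chooses R. Subgame-perfect outcome: (B, R) with payoffs (6, -4).

6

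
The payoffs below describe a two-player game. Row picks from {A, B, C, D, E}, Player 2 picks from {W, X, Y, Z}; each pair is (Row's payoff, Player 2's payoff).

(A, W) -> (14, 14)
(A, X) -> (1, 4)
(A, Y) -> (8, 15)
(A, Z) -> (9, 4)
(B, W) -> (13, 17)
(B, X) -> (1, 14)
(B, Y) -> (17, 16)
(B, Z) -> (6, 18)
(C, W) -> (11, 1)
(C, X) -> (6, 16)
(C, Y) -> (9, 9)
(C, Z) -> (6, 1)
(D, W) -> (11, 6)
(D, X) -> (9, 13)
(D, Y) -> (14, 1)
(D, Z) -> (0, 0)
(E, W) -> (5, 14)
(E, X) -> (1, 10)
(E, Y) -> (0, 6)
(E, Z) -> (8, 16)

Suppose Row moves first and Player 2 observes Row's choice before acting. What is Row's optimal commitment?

Player 2 best-responds to each possible Row move:
- A: BR = Y, leader payoff 8.
- B: BR = Z, leader payoff 6.
- C: BR = X, leader payoff 6.
- D: BR = X, leader payoff 9.
- E: BR = Z, leader payoff 8.
Among 8, 6, 6, 9, 8, the best is 9 at D. Subgame-perfect outcome: (D, X) with payoffs (9, 13).

D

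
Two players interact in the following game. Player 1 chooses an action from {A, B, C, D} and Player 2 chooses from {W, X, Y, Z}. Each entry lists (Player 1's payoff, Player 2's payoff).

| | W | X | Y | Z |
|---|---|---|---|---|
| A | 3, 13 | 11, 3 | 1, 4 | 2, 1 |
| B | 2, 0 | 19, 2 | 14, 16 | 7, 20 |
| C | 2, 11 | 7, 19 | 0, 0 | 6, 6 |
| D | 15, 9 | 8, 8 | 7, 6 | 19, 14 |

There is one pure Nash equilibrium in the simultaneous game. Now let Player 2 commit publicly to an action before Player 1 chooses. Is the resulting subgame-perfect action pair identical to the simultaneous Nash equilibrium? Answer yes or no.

no

Player 1 best-responds to each possible Player 2 move:
- W: Player 1 compares 3, 2, 2, 15 and picks D; Player 2 would get 9.
- X: Player 1 compares 11, 19, 7, 8 and picks B; Player 2 would get 2.
- Y: Player 1 compares 1, 14, 0, 7 and picks B; Player 2 would get 16.
- Z: Player 1 compares 2, 7, 6, 19 and picks D; Player 2 would get 14.
Player 2's induced payoffs are 9, 2, 16, 14, so Player 2 commits to Y. Subgame-perfect outcome: (B, Y) with payoffs (14, 16).
Now find the simultaneous Nash equilibrium.
Player 1's best replies: W→D; X→B; Y→B; Z→D.
Player 2's best replies: A→W; B→Z; C→X; D→Z.
Only (D, Z) has each player best-responding; Nash payoffs (19, 14).
Sequential outcome (B, Y) differs from the Nash profile (D, Z).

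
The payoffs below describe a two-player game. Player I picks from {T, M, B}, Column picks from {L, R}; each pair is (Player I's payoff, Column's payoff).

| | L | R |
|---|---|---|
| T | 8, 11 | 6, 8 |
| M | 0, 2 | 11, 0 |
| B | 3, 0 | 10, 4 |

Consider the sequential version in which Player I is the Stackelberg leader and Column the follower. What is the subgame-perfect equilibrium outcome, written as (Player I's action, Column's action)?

(B, R)

Solve by backward induction (Player I leads).
- T: Column compares 11, 8 and picks L; Player I would get 8.
- M: Column compares 2, 0 and picks L; Player I would get 0.
- B: Column compares 0, 4 and picks R; Player I would get 10.
Maximizing over 8, 0, 10, Player I chooses B. Subgame-perfect outcome: (B, R) with payoffs (10, 4).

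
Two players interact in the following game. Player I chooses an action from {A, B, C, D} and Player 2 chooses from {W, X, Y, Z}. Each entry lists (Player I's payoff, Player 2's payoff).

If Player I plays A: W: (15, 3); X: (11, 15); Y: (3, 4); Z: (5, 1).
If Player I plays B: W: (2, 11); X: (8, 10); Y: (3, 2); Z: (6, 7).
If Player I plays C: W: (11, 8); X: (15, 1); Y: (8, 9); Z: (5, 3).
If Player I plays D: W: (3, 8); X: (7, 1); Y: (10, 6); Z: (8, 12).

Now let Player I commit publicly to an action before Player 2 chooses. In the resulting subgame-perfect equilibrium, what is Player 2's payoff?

Work backward from Player 2's decision.
- A: BR = X, leader payoff 11.
- B: BR = W, leader payoff 2.
- C: BR = Y, leader payoff 8.
- D: BR = Z, leader payoff 8.
Maximizing over 11, 2, 8, 8, Player I chooses A. Subgame-perfect outcome: (A, X) with payoffs (11, 15).

15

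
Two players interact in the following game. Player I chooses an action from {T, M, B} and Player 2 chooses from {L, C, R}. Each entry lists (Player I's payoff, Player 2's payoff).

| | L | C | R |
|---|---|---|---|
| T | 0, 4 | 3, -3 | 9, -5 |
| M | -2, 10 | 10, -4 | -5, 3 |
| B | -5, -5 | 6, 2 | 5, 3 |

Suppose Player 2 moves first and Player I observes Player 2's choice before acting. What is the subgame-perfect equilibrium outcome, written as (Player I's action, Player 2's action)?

Backward induction with Player 2 moving first.
- L: BR = T, leader payoff 4.
- C: BR = M, leader payoff -4.
- R: BR = T, leader payoff -5.
Maximizing over 4, -4, -5, Player 2 chooses L. Subgame-perfect outcome: (T, L) with payoffs (0, 4).

(T, L)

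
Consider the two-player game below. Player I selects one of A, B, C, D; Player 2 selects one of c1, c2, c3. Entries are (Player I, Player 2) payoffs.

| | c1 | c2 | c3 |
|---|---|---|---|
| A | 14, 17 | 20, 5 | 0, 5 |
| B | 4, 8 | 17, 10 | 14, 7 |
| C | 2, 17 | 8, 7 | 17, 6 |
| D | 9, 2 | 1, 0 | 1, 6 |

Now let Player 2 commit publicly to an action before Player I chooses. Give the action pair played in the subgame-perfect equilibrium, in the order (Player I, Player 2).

Work backward from Player I's decision.
- c1: BR = A, leader payoff 17.
- c2: BR = A, leader payoff 5.
- c3: BR = C, leader payoff 6.
Among 17, 5, 6, the best is 17 at c1. Subgame-perfect outcome: (A, c1) with payoffs (14, 17).

(A, c1)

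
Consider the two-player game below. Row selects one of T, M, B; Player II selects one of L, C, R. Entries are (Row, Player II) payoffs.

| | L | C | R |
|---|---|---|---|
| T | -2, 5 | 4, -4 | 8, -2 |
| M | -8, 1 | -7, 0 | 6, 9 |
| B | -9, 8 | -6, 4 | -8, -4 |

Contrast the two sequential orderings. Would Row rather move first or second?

If Row leads: Player II's best replies are T→L, M→R, B→L; Row's induced payoffs -2, 6, -9; outcome (M, R), payoffs (6, 9).
If Player II leads: Row's best replies are L→T, C→T, R→T; Player II's induced payoffs 5, -4, -2; outcome (T, L), payoffs (-2, 5).
Row gets 6 moving first and -2 moving second, so Row prefers to move first.

first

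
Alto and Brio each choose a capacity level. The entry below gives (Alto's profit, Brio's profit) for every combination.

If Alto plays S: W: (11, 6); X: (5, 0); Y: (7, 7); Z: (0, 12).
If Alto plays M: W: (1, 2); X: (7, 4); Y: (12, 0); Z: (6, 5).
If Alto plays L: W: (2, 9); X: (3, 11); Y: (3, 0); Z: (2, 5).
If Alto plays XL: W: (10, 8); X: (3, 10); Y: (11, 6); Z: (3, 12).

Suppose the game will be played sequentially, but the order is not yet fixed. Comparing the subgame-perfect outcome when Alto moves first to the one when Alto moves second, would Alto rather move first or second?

If Alto leads: Brio's best replies are S→Z, M→Z, L→X, XL→Z; Alto's induced payoffs 0, 6, 3, 3; outcome (M, Z), payoffs (6, 5).
If Brio leads: Alto's best replies are W→S, X→M, Y→M, Z→M; Brio's induced payoffs 6, 4, 0, 5; outcome (S, W), payoffs (11, 6).
Alto gets 6 moving first and 11 moving second, so Alto prefers to move second.

second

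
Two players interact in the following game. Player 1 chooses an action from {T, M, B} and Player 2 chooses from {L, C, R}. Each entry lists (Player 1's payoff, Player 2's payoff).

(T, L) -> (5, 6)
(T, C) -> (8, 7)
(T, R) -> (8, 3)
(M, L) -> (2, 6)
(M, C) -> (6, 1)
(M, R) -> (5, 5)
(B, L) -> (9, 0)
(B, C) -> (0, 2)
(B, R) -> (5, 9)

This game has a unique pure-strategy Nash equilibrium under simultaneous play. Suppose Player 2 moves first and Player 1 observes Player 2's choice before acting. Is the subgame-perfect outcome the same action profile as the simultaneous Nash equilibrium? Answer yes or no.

yes

Player 1 best-responds to each possible Player 2 move:
- L: BR = B, leader payoff 0.
- C: BR = T, leader payoff 7.
- R: BR = T, leader payoff 3.
Among 0, 7, 3, the best is 7 at C. Subgame-perfect outcome: (T, C) with payoffs (8, 7).
Now find the simultaneous Nash equilibrium.
Player 1's best replies: L→B; C→T; R→T.
Player 2's best replies: T→C; M→L; B→R.
Only (T, C) has each player best-responding; Nash payoffs (8, 7).
Sequential outcome (T, C) coincides with the Nash profile (T, C).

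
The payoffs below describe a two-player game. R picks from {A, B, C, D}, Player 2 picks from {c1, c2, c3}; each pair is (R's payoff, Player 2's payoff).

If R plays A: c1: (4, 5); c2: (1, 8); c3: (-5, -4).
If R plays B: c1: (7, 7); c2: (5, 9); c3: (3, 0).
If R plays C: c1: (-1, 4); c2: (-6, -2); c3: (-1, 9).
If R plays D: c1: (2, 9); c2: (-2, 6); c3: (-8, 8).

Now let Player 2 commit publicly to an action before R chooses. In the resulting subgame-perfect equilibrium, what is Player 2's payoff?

9

R best-responds to each possible Player 2 move:
- c1 → R plays B (best of 4, 7, -1, 2); Player 2 gets 7.
- c2 → R plays B (best of 1, 5, -6, -2); Player 2 gets 9.
- c3 → R plays B (best of -5, 3, -1, -8); Player 2 gets 0.
Player 2's induced payoffs are 7, 9, 0, so Player 2 commits to c2. Subgame-perfect outcome: (B, c2) with payoffs (5, 9).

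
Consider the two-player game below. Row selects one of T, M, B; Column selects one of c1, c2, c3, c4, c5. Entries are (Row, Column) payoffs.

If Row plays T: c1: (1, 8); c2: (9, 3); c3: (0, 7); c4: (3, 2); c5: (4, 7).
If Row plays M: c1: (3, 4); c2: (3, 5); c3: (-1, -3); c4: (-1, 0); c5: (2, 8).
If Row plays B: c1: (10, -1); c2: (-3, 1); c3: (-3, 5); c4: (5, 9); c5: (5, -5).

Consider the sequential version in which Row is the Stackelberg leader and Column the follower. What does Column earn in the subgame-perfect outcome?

Solve by backward induction (Row leads).
- T: BR = c1, leader payoff 1.
- M: BR = c5, leader payoff 2.
- B: BR = c4, leader payoff 5.
Maximizing over 1, 2, 5, Row chooses B. Subgame-perfect outcome: (B, c4) with payoffs (5, 9).

9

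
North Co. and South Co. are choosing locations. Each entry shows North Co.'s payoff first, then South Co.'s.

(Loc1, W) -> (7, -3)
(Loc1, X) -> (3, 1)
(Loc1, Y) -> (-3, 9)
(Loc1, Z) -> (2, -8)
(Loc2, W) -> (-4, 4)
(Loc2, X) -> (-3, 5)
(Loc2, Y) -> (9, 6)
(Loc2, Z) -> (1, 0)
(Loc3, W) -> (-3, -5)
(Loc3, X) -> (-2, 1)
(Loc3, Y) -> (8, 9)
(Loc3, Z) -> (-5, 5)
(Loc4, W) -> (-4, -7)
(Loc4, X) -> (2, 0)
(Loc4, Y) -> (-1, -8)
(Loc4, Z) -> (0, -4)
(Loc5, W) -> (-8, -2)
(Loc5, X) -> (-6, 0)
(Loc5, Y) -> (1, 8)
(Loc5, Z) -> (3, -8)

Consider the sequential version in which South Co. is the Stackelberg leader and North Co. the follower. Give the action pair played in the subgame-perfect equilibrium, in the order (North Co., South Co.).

(Loc2, Y)

Solve by backward induction (South Co. leads).
- W → North Co. plays Loc1 (best of 7, -4, -3, -4, -8); South Co. gets -3.
- X → North Co. plays Loc1 (best of 3, -3, -2, 2, -6); South Co. gets 1.
- Y → North Co. plays Loc2 (best of -3, 9, 8, -1, 1); South Co. gets 6.
- Z → North Co. plays Loc5 (best of 2, 1, -5, 0, 3); South Co. gets -8.
Among -3, 1, 6, -8, the best is 6 at Y. Subgame-perfect outcome: (Loc2, Y) with payoffs (9, 6).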